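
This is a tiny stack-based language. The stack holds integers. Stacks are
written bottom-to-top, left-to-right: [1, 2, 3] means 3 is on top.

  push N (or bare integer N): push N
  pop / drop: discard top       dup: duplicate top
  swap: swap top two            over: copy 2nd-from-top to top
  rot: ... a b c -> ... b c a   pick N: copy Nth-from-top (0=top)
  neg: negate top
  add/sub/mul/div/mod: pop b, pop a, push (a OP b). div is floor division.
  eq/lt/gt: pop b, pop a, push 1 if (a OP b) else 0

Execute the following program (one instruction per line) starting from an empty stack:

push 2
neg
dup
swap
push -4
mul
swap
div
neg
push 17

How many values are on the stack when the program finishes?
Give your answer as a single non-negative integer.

After 'push 2': stack = [2] (depth 1)
After 'neg': stack = [-2] (depth 1)
After 'dup': stack = [-2, -2] (depth 2)
After 'swap': stack = [-2, -2] (depth 2)
After 'push -4': stack = [-2, -2, -4] (depth 3)
After 'mul': stack = [-2, 8] (depth 2)
After 'swap': stack = [8, -2] (depth 2)
After 'div': stack = [-4] (depth 1)
After 'neg': stack = [4] (depth 1)
After 'push 17': stack = [4, 17] (depth 2)

Answer: 2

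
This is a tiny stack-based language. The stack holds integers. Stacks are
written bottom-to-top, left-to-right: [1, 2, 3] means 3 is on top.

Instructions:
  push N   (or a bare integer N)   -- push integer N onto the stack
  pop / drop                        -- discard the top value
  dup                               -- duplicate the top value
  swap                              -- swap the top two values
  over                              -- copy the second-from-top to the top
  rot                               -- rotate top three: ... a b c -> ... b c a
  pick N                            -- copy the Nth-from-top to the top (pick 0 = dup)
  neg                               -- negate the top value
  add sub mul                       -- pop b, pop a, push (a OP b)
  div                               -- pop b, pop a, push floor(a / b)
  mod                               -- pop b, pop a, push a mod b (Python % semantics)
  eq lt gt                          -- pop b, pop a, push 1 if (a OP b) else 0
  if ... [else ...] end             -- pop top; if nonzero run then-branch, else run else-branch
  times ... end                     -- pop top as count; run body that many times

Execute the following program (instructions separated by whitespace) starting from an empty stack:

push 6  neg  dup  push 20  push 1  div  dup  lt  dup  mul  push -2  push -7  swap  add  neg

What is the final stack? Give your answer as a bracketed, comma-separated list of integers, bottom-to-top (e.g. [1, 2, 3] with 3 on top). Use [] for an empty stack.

Answer: [-6, -6, 0, 9]

Derivation:
After 'push 6': [6]
After 'neg': [-6]
After 'dup': [-6, -6]
After 'push 20': [-6, -6, 20]
After 'push 1': [-6, -6, 20, 1]
After 'div': [-6, -6, 20]
After 'dup': [-6, -6, 20, 20]
After 'lt': [-6, -6, 0]
After 'dup': [-6, -6, 0, 0]
After 'mul': [-6, -6, 0]
After 'push -2': [-6, -6, 0, -2]
After 'push -7': [-6, -6, 0, -2, -7]
After 'swap': [-6, -6, 0, -7, -2]
After 'add': [-6, -6, 0, -9]
After 'neg': [-6, -6, 0, 9]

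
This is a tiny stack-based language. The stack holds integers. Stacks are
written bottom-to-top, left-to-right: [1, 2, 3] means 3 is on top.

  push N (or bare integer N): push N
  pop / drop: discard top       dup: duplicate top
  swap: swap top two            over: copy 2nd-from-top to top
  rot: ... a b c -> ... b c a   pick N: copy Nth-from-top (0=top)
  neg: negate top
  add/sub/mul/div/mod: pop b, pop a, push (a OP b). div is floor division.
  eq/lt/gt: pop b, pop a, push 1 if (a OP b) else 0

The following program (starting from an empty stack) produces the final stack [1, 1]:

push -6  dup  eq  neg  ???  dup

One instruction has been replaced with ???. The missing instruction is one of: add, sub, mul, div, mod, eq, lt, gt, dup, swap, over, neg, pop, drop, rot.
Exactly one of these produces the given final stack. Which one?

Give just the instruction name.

Answer: neg

Derivation:
Stack before ???: [-1]
Stack after ???:  [1]
The instruction that transforms [-1] -> [1] is: neg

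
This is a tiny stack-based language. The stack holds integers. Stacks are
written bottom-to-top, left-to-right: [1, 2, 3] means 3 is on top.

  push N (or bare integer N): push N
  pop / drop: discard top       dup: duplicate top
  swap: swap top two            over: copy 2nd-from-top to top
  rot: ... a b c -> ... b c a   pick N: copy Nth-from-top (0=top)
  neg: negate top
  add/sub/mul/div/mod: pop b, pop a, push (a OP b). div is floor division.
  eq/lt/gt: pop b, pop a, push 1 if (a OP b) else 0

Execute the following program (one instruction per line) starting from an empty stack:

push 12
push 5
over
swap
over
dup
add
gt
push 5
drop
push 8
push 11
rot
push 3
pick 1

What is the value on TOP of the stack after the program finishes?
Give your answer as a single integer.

After 'push 12': [12]
After 'push 5': [12, 5]
After 'over': [12, 5, 12]
After 'swap': [12, 12, 5]
After 'over': [12, 12, 5, 12]
After 'dup': [12, 12, 5, 12, 12]
After 'add': [12, 12, 5, 24]
After 'gt': [12, 12, 0]
After 'push 5': [12, 12, 0, 5]
After 'drop': [12, 12, 0]
After 'push 8': [12, 12, 0, 8]
After 'push 11': [12, 12, 0, 8, 11]
After 'rot': [12, 12, 8, 11, 0]
After 'push 3': [12, 12, 8, 11, 0, 3]
After 'pick 1': [12, 12, 8, 11, 0, 3, 0]

Answer: 0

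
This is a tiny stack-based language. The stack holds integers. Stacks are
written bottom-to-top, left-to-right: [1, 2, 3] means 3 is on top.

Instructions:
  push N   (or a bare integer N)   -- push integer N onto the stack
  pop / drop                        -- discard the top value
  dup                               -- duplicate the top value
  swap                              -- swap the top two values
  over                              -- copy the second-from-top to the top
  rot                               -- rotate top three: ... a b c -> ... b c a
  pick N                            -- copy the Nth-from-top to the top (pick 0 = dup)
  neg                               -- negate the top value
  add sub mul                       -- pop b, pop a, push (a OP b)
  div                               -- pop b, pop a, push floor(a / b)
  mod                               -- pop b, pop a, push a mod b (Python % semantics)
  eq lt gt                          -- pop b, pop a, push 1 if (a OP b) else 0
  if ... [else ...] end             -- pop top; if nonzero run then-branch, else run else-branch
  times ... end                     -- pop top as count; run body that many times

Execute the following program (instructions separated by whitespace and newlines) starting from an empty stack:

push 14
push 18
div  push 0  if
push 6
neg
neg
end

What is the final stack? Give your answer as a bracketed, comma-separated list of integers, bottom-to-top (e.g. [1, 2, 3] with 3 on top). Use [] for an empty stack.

After 'push 14': [14]
After 'push 18': [14, 18]
After 'div': [0]
After 'push 0': [0, 0]
After 'if': [0]

Answer: [0]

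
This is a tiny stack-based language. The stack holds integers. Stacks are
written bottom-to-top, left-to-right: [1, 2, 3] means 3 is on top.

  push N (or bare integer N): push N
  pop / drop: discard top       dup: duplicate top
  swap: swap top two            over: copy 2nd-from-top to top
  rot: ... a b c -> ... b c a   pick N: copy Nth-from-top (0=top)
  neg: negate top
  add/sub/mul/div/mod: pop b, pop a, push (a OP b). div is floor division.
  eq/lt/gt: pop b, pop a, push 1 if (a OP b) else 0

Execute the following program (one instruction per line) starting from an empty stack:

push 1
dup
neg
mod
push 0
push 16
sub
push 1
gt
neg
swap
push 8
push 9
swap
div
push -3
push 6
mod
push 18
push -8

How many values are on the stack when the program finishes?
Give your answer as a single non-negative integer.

Answer: 6

Derivation:
After 'push 1': stack = [1] (depth 1)
After 'dup': stack = [1, 1] (depth 2)
After 'neg': stack = [1, -1] (depth 2)
After 'mod': stack = [0] (depth 1)
After 'push 0': stack = [0, 0] (depth 2)
After 'push 16': stack = [0, 0, 16] (depth 3)
After 'sub': stack = [0, -16] (depth 2)
After 'push 1': stack = [0, -16, 1] (depth 3)
After 'gt': stack = [0, 0] (depth 2)
After 'neg': stack = [0, 0] (depth 2)
After 'swap': stack = [0, 0] (depth 2)
After 'push 8': stack = [0, 0, 8] (depth 3)
After 'push 9': stack = [0, 0, 8, 9] (depth 4)
After 'swap': stack = [0, 0, 9, 8] (depth 4)
After 'div': stack = [0, 0, 1] (depth 3)
After 'push -3': stack = [0, 0, 1, -3] (depth 4)
After 'push 6': stack = [0, 0, 1, -3, 6] (depth 5)
After 'mod': stack = [0, 0, 1, 3] (depth 4)
After 'push 18': stack = [0, 0, 1, 3, 18] (depth 5)
After 'push -8': stack = [0, 0, 1, 3, 18, -8] (depth 6)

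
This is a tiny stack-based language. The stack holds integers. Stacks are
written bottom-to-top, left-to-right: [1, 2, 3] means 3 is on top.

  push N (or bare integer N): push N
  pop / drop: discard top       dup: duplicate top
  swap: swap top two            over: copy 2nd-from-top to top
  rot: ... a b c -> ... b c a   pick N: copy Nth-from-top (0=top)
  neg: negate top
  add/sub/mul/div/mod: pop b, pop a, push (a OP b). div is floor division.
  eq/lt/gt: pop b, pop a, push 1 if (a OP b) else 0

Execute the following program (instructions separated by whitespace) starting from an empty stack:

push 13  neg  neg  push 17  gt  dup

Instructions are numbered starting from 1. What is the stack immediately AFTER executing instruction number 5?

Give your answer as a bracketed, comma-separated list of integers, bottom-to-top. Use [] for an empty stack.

Answer: [0]

Derivation:
Step 1 ('push 13'): [13]
Step 2 ('neg'): [-13]
Step 3 ('neg'): [13]
Step 4 ('push 17'): [13, 17]
Step 5 ('gt'): [0]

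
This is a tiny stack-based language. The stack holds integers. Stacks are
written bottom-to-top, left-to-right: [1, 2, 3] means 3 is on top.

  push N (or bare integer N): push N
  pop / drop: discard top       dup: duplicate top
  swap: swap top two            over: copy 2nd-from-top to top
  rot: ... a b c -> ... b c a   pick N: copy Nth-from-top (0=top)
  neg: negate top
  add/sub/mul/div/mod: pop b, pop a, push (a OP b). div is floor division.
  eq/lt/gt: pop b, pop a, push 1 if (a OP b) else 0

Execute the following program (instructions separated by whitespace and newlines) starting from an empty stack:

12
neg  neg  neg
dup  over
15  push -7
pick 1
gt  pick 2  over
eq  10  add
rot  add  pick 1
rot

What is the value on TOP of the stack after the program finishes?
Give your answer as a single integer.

After 'push 12': [12]
After 'neg': [-12]
After 'neg': [12]
After 'neg': [-12]
After 'dup': [-12, -12]
After 'over': [-12, -12, -12]
After 'push 15': [-12, -12, -12, 15]
After 'push -7': [-12, -12, -12, 15, -7]
After 'pick 1': [-12, -12, -12, 15, -7, 15]
After 'gt': [-12, -12, -12, 15, 0]
After 'pick 2': [-12, -12, -12, 15, 0, -12]
After 'over': [-12, -12, -12, 15, 0, -12, 0]
After 'eq': [-12, -12, -12, 15, 0, 0]
After 'push 10': [-12, -12, -12, 15, 0, 0, 10]
After 'add': [-12, -12, -12, 15, 0, 10]
After 'rot': [-12, -12, -12, 0, 10, 15]
After 'add': [-12, -12, -12, 0, 25]
After 'pick 1': [-12, -12, -12, 0, 25, 0]
After 'rot': [-12, -12, -12, 25, 0, 0]

Answer: 0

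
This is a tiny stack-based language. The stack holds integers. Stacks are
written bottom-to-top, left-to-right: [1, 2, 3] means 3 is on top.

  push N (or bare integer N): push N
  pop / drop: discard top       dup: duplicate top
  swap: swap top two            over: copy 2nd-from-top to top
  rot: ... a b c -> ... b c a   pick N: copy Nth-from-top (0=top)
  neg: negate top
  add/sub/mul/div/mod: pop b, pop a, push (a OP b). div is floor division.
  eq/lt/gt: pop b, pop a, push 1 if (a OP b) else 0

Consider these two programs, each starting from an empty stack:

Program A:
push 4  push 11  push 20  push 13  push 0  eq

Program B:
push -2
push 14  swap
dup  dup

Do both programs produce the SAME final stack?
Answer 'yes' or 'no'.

Answer: no

Derivation:
Program A trace:
  After 'push 4': [4]
  After 'push 11': [4, 11]
  After 'push 20': [4, 11, 20]
  After 'push 13': [4, 11, 20, 13]
  After 'push 0': [4, 11, 20, 13, 0]
  After 'eq': [4, 11, 20, 0]
Program A final stack: [4, 11, 20, 0]

Program B trace:
  After 'push -2': [-2]
  After 'push 14': [-2, 14]
  After 'swap': [14, -2]
  After 'dup': [14, -2, -2]
  After 'dup': [14, -2, -2, -2]
Program B final stack: [14, -2, -2, -2]
Same: no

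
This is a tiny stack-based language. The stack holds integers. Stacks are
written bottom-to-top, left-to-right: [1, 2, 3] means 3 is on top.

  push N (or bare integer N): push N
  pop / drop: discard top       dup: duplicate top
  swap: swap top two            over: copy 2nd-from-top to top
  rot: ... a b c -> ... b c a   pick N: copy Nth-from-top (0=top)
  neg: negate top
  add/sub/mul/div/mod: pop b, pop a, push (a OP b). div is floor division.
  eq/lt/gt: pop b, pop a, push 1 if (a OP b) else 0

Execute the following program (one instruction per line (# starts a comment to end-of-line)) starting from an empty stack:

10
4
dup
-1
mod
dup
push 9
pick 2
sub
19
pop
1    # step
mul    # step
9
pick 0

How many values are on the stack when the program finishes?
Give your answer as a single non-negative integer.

After 'push 10': stack = [10] (depth 1)
After 'push 4': stack = [10, 4] (depth 2)
After 'dup': stack = [10, 4, 4] (depth 3)
After 'push -1': stack = [10, 4, 4, -1] (depth 4)
After 'mod': stack = [10, 4, 0] (depth 3)
After 'dup': stack = [10, 4, 0, 0] (depth 4)
After 'push 9': stack = [10, 4, 0, 0, 9] (depth 5)
After 'pick 2': stack = [10, 4, 0, 0, 9, 0] (depth 6)
After 'sub': stack = [10, 4, 0, 0, 9] (depth 5)
After 'push 19': stack = [10, 4, 0, 0, 9, 19] (depth 6)
After 'pop': stack = [10, 4, 0, 0, 9] (depth 5)
After 'push 1': stack = [10, 4, 0, 0, 9, 1] (depth 6)
After 'mul': stack = [10, 4, 0, 0, 9] (depth 5)
After 'push 9': stack = [10, 4, 0, 0, 9, 9] (depth 6)
After 'pick 0': stack = [10, 4, 0, 0, 9, 9, 9] (depth 7)

Answer: 7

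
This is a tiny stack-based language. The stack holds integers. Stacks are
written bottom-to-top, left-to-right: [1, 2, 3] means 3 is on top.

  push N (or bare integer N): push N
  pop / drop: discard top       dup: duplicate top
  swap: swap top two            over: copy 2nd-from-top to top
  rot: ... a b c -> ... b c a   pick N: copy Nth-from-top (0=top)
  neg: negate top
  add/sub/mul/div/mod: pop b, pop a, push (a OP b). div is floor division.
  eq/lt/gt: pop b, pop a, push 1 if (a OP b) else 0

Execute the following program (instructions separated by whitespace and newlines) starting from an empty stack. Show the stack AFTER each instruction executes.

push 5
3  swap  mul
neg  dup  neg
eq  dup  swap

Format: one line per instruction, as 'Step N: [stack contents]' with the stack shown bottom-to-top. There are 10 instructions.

Step 1: [5]
Step 2: [5, 3]
Step 3: [3, 5]
Step 4: [15]
Step 5: [-15]
Step 6: [-15, -15]
Step 7: [-15, 15]
Step 8: [0]
Step 9: [0, 0]
Step 10: [0, 0]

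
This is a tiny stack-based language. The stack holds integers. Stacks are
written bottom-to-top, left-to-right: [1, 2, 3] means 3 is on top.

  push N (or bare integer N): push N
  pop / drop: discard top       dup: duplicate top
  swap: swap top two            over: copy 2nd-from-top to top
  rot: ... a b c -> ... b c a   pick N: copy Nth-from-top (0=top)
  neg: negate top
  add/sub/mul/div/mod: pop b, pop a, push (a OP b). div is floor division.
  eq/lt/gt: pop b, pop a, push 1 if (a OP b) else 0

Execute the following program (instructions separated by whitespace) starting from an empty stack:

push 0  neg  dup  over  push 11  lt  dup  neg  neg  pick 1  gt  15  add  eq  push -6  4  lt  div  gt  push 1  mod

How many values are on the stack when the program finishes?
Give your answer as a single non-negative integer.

After 'push 0': stack = [0] (depth 1)
After 'neg': stack = [0] (depth 1)
After 'dup': stack = [0, 0] (depth 2)
After 'over': stack = [0, 0, 0] (depth 3)
After 'push 11': stack = [0, 0, 0, 11] (depth 4)
After 'lt': stack = [0, 0, 1] (depth 3)
After 'dup': stack = [0, 0, 1, 1] (depth 4)
After 'neg': stack = [0, 0, 1, -1] (depth 4)
After 'neg': stack = [0, 0, 1, 1] (depth 4)
After 'pick 1': stack = [0, 0, 1, 1, 1] (depth 5)
  ...
After 'push 15': stack = [0, 0, 1, 0, 15] (depth 5)
After 'add': stack = [0, 0, 1, 15] (depth 4)
After 'eq': stack = [0, 0, 0] (depth 3)
After 'push -6': stack = [0, 0, 0, -6] (depth 4)
After 'push 4': stack = [0, 0, 0, -6, 4] (depth 5)
After 'lt': stack = [0, 0, 0, 1] (depth 4)
After 'div': stack = [0, 0, 0] (depth 3)
After 'gt': stack = [0, 0] (depth 2)
After 'push 1': stack = [0, 0, 1] (depth 3)
After 'mod': stack = [0, 0] (depth 2)

Answer: 2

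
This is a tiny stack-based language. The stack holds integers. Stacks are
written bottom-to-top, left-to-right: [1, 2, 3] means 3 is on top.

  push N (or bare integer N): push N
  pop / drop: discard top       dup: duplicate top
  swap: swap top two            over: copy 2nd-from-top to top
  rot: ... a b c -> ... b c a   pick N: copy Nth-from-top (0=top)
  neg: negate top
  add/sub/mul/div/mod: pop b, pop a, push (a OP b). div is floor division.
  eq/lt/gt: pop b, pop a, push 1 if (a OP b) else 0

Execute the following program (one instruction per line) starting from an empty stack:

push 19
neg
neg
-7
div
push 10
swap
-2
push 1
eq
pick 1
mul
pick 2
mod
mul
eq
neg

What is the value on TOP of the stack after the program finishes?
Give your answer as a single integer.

Answer: 0

Derivation:
After 'push 19': [19]
After 'neg': [-19]
After 'neg': [19]
After 'push -7': [19, -7]
After 'div': [-3]
After 'push 10': [-3, 10]
After 'swap': [10, -3]
After 'push -2': [10, -3, -2]
After 'push 1': [10, -3, -2, 1]
After 'eq': [10, -3, 0]
After 'pick 1': [10, -3, 0, -3]
After 'mul': [10, -3, 0]
After 'pick 2': [10, -3, 0, 10]
After 'mod': [10, -3, 0]
After 'mul': [10, 0]
After 'eq': [0]
After 'neg': [0]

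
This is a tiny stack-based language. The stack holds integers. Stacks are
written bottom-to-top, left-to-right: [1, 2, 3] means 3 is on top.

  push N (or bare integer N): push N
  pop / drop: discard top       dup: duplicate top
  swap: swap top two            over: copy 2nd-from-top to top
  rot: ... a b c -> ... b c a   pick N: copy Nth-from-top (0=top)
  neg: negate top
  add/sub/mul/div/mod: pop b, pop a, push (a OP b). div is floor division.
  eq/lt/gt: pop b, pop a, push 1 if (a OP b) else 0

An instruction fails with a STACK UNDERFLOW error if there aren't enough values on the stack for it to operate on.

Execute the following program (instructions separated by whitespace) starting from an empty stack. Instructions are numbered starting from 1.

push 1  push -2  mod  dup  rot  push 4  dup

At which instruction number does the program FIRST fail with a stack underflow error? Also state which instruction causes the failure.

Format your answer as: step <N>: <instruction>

Step 1 ('push 1'): stack = [1], depth = 1
Step 2 ('push -2'): stack = [1, -2], depth = 2
Step 3 ('mod'): stack = [-1], depth = 1
Step 4 ('dup'): stack = [-1, -1], depth = 2
Step 5 ('rot'): needs 3 value(s) but depth is 2 — STACK UNDERFLOW

Answer: step 5: rot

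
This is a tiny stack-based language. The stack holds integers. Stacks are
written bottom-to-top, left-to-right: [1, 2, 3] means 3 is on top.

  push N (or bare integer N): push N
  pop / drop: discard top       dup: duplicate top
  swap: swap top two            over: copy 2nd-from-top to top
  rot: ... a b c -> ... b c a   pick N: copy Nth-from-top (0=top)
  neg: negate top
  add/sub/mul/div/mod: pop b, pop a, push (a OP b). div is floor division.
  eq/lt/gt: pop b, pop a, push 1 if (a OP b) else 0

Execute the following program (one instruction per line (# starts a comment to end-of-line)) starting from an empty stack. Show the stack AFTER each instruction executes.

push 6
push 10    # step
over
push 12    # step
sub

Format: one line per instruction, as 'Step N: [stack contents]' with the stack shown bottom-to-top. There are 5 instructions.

Step 1: [6]
Step 2: [6, 10]
Step 3: [6, 10, 6]
Step 4: [6, 10, 6, 12]
Step 5: [6, 10, -6]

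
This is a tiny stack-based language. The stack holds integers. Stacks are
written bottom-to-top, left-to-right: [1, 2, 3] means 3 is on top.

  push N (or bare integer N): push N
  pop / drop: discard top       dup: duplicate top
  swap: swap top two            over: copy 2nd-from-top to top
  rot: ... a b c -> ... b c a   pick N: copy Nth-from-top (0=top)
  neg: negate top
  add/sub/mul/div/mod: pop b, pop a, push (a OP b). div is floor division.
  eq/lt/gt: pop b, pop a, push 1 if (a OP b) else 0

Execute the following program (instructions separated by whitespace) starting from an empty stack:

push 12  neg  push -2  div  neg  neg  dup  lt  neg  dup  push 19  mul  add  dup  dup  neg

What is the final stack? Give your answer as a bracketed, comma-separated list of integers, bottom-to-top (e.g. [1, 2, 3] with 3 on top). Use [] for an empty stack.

Answer: [0, 0, 0]

Derivation:
After 'push 12': [12]
After 'neg': [-12]
After 'push -2': [-12, -2]
After 'div': [6]
After 'neg': [-6]
After 'neg': [6]
After 'dup': [6, 6]
After 'lt': [0]
After 'neg': [0]
After 'dup': [0, 0]
After 'push 19': [0, 0, 19]
After 'mul': [0, 0]
After 'add': [0]
After 'dup': [0, 0]
After 'dup': [0, 0, 0]
After 'neg': [0, 0, 0]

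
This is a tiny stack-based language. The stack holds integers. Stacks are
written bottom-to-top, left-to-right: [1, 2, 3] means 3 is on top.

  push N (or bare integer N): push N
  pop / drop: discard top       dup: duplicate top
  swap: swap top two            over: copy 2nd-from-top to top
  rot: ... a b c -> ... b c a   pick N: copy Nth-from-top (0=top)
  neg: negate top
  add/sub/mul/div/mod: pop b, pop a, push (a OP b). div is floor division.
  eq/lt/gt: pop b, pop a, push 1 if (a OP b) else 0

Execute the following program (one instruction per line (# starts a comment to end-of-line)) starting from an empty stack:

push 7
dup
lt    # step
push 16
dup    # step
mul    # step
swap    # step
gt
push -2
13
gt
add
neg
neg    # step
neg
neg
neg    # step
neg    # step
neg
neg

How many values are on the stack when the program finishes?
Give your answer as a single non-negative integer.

After 'push 7': stack = [7] (depth 1)
After 'dup': stack = [7, 7] (depth 2)
After 'lt': stack = [0] (depth 1)
After 'push 16': stack = [0, 16] (depth 2)
After 'dup': stack = [0, 16, 16] (depth 3)
After 'mul': stack = [0, 256] (depth 2)
After 'swap': stack = [256, 0] (depth 2)
After 'gt': stack = [1] (depth 1)
After 'push -2': stack = [1, -2] (depth 2)
After 'push 13': stack = [1, -2, 13] (depth 3)
After 'gt': stack = [1, 0] (depth 2)
After 'add': stack = [1] (depth 1)
After 'neg': stack = [-1] (depth 1)
After 'neg': stack = [1] (depth 1)
After 'neg': stack = [-1] (depth 1)
After 'neg': stack = [1] (depth 1)
After 'neg': stack = [-1] (depth 1)
After 'neg': stack = [1] (depth 1)
After 'neg': stack = [-1] (depth 1)
After 'neg': stack = [1] (depth 1)

Answer: 1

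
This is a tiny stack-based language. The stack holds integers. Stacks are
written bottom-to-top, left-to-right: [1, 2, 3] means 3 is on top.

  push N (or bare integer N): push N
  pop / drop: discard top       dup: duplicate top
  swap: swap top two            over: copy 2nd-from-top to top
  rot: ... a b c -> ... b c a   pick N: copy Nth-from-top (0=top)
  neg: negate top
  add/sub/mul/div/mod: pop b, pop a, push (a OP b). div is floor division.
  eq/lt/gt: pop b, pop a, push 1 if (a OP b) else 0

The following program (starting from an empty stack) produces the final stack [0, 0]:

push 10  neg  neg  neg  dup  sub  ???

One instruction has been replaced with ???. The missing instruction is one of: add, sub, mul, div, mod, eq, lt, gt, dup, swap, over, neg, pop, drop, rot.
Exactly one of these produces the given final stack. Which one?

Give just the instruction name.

Stack before ???: [0]
Stack after ???:  [0, 0]
The instruction that transforms [0] -> [0, 0] is: dup

Answer: dup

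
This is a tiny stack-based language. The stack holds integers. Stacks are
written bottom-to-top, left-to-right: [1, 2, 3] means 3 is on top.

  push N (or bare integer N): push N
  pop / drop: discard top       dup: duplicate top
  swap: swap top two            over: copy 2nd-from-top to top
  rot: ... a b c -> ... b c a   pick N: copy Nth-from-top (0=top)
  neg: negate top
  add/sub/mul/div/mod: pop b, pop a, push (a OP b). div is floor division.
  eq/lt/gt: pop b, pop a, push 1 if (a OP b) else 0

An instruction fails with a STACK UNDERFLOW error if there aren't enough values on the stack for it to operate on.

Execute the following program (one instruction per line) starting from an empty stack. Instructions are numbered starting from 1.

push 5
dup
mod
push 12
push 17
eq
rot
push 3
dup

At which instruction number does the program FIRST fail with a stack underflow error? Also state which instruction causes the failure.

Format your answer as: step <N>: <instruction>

Step 1 ('push 5'): stack = [5], depth = 1
Step 2 ('dup'): stack = [5, 5], depth = 2
Step 3 ('mod'): stack = [0], depth = 1
Step 4 ('push 12'): stack = [0, 12], depth = 2
Step 5 ('push 17'): stack = [0, 12, 17], depth = 3
Step 6 ('eq'): stack = [0, 0], depth = 2
Step 7 ('rot'): needs 3 value(s) but depth is 2 — STACK UNDERFLOW

Answer: step 7: rot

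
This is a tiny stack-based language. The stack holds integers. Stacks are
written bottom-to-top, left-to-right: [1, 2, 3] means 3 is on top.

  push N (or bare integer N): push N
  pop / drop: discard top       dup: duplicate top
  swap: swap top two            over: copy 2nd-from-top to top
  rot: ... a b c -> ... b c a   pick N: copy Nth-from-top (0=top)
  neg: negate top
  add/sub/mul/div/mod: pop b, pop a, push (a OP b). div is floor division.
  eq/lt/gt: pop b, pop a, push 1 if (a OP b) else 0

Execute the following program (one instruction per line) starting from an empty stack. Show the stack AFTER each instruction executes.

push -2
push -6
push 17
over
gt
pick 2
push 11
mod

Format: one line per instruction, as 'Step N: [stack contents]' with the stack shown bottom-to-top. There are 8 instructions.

Step 1: [-2]
Step 2: [-2, -6]
Step 3: [-2, -6, 17]
Step 4: [-2, -6, 17, -6]
Step 5: [-2, -6, 1]
Step 6: [-2, -6, 1, -2]
Step 7: [-2, -6, 1, -2, 11]
Step 8: [-2, -6, 1, 9]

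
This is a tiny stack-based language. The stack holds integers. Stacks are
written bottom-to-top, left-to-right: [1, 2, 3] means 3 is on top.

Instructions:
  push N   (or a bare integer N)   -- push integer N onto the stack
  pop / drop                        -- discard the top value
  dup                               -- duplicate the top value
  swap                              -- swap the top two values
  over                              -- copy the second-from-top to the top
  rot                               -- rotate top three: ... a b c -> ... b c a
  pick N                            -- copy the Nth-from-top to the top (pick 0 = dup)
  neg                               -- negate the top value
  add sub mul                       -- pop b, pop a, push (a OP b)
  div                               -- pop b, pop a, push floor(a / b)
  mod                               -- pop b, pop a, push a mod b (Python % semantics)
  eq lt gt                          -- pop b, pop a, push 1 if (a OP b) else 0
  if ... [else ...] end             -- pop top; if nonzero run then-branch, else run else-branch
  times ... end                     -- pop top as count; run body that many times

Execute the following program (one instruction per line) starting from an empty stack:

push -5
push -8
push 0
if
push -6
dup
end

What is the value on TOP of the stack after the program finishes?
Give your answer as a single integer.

After 'push -5': [-5]
After 'push -8': [-5, -8]
After 'push 0': [-5, -8, 0]
After 'if': [-5, -8]

Answer: -8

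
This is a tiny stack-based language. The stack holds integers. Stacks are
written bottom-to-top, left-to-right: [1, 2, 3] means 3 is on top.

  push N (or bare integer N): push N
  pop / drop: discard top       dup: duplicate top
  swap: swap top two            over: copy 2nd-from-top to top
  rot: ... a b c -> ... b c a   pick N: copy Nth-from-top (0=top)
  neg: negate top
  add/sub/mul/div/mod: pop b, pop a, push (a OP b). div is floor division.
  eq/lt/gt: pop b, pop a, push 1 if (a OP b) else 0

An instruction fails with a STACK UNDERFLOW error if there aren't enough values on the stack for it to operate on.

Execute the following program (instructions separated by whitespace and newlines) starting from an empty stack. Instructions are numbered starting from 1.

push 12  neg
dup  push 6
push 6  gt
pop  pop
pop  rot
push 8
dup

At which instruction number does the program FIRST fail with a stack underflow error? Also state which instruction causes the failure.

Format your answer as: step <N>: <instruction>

Answer: step 10: rot

Derivation:
Step 1 ('push 12'): stack = [12], depth = 1
Step 2 ('neg'): stack = [-12], depth = 1
Step 3 ('dup'): stack = [-12, -12], depth = 2
Step 4 ('push 6'): stack = [-12, -12, 6], depth = 3
Step 5 ('push 6'): stack = [-12, -12, 6, 6], depth = 4
Step 6 ('gt'): stack = [-12, -12, 0], depth = 3
Step 7 ('pop'): stack = [-12, -12], depth = 2
Step 8 ('pop'): stack = [-12], depth = 1
Step 9 ('pop'): stack = [], depth = 0
Step 10 ('rot'): needs 3 value(s) but depth is 0 — STACK UNDERFLOW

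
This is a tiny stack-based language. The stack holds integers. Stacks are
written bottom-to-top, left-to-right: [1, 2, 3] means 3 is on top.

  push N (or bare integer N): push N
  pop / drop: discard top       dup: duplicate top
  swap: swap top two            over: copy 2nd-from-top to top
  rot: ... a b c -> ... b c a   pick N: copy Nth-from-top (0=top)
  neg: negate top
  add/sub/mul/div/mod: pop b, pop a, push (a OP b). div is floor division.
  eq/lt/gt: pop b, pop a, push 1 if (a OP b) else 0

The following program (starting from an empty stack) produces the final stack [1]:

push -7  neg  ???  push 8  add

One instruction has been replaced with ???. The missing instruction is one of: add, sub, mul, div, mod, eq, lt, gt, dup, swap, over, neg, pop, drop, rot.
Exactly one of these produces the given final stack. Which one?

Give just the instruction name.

Stack before ???: [7]
Stack after ???:  [-7]
The instruction that transforms [7] -> [-7] is: neg

Answer: neg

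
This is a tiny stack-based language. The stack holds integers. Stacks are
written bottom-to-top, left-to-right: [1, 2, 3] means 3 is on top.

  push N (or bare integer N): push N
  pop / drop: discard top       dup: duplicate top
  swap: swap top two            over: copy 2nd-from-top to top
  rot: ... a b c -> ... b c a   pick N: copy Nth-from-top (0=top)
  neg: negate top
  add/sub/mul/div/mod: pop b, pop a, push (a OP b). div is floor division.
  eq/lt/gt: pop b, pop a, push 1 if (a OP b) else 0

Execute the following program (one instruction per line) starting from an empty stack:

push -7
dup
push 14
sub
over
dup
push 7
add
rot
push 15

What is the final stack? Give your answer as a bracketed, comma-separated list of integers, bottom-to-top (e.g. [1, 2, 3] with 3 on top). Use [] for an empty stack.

Answer: [-7, -7, 0, -21, 15]

Derivation:
After 'push -7': [-7]
After 'dup': [-7, -7]
After 'push 14': [-7, -7, 14]
After 'sub': [-7, -21]
After 'over': [-7, -21, -7]
After 'dup': [-7, -21, -7, -7]
After 'push 7': [-7, -21, -7, -7, 7]
After 'add': [-7, -21, -7, 0]
After 'rot': [-7, -7, 0, -21]
After 'push 15': [-7, -7, 0, -21, 15]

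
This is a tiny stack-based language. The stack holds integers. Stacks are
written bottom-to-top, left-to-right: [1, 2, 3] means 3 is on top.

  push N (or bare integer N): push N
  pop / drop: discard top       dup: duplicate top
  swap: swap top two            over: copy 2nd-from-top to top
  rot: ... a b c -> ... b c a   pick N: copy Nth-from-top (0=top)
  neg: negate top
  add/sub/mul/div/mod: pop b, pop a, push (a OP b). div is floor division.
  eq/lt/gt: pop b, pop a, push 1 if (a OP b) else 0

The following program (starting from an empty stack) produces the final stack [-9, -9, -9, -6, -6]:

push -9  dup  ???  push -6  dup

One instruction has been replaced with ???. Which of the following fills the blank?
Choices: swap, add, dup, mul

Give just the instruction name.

Stack before ???: [-9, -9]
Stack after ???:  [-9, -9, -9]
Checking each choice:
  swap: produces [-9, -9, -6, -6]
  add: produces [-18, -6, -6]
  dup: MATCH
  mul: produces [81, -6, -6]


Answer: dup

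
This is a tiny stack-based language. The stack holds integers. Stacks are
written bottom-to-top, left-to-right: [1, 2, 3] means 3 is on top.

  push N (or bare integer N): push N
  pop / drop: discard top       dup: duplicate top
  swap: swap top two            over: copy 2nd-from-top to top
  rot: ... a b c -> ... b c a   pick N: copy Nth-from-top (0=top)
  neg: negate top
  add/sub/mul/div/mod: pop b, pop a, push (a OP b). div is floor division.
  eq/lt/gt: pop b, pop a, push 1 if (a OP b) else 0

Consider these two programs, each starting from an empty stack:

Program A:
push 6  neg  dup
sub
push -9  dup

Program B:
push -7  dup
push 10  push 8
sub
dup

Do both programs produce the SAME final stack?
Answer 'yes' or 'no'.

Answer: no

Derivation:
Program A trace:
  After 'push 6': [6]
  After 'neg': [-6]
  After 'dup': [-6, -6]
  After 'sub': [0]
  After 'push -9': [0, -9]
  After 'dup': [0, -9, -9]
Program A final stack: [0, -9, -9]

Program B trace:
  After 'push -7': [-7]
  After 'dup': [-7, -7]
  After 'push 10': [-7, -7, 10]
  After 'push 8': [-7, -7, 10, 8]
  After 'sub': [-7, -7, 2]
  After 'dup': [-7, -7, 2, 2]
Program B final stack: [-7, -7, 2, 2]
Same: no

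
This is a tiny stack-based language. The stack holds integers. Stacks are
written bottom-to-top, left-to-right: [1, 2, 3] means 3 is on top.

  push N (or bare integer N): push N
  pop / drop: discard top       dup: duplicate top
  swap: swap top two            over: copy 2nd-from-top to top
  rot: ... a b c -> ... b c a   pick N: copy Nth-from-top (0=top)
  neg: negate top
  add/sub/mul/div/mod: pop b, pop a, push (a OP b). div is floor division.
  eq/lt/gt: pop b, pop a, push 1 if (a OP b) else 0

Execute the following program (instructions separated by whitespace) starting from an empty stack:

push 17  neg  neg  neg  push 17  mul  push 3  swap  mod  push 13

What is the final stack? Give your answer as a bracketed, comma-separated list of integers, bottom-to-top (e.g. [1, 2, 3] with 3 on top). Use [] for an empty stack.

Answer: [-286, 13]

Derivation:
After 'push 17': [17]
After 'neg': [-17]
After 'neg': [17]
After 'neg': [-17]
After 'push 17': [-17, 17]
After 'mul': [-289]
After 'push 3': [-289, 3]
After 'swap': [3, -289]
After 'mod': [-286]
After 'push 13': [-286, 13]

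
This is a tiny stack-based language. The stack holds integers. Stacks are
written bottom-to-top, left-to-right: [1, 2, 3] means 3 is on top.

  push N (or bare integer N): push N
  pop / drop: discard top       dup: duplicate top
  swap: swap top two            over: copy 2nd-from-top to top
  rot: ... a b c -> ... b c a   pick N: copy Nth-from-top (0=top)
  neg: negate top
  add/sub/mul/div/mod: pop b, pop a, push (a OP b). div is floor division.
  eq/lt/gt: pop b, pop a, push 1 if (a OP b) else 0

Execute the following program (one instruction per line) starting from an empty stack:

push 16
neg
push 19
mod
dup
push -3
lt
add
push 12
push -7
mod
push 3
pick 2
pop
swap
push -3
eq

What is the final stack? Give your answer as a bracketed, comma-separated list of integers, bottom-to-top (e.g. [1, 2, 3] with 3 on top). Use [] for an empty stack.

Answer: [3, 3, 0]

Derivation:
After 'push 16': [16]
After 'neg': [-16]
After 'push 19': [-16, 19]
After 'mod': [3]
After 'dup': [3, 3]
After 'push -3': [3, 3, -3]
After 'lt': [3, 0]
After 'add': [3]
After 'push 12': [3, 12]
After 'push -7': [3, 12, -7]
After 'mod': [3, -2]
After 'push 3': [3, -2, 3]
After 'pick 2': [3, -2, 3, 3]
After 'pop': [3, -2, 3]
After 'swap': [3, 3, -2]
After 'push -3': [3, 3, -2, -3]
After 'eq': [3, 3, 0]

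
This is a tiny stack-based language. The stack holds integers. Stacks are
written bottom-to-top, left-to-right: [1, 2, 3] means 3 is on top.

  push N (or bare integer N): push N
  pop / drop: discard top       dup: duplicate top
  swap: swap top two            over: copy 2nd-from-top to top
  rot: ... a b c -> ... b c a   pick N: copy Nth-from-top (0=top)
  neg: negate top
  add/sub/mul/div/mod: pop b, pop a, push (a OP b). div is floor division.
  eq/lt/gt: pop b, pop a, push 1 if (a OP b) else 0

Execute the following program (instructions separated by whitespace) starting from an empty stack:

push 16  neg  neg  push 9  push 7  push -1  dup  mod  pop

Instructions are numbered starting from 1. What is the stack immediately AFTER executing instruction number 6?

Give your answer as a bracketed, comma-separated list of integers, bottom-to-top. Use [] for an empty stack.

Step 1 ('push 16'): [16]
Step 2 ('neg'): [-16]
Step 3 ('neg'): [16]
Step 4 ('push 9'): [16, 9]
Step 5 ('push 7'): [16, 9, 7]
Step 6 ('push -1'): [16, 9, 7, -1]

Answer: [16, 9, 7, -1]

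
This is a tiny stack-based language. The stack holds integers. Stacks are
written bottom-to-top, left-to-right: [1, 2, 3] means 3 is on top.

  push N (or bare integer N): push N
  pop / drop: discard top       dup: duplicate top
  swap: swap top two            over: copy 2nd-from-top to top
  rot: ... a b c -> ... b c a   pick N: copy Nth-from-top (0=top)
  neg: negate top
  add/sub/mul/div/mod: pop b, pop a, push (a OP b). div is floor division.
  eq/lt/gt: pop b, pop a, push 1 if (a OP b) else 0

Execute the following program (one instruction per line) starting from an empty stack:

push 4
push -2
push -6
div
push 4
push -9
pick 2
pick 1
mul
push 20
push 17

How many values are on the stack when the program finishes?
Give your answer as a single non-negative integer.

After 'push 4': stack = [4] (depth 1)
After 'push -2': stack = [4, -2] (depth 2)
After 'push -6': stack = [4, -2, -6] (depth 3)
After 'div': stack = [4, 0] (depth 2)
After 'push 4': stack = [4, 0, 4] (depth 3)
After 'push -9': stack = [4, 0, 4, -9] (depth 4)
After 'pick 2': stack = [4, 0, 4, -9, 0] (depth 5)
After 'pick 1': stack = [4, 0, 4, -9, 0, -9] (depth 6)
After 'mul': stack = [4, 0, 4, -9, 0] (depth 5)
After 'push 20': stack = [4, 0, 4, -9, 0, 20] (depth 6)
After 'push 17': stack = [4, 0, 4, -9, 0, 20, 17] (depth 7)

Answer: 7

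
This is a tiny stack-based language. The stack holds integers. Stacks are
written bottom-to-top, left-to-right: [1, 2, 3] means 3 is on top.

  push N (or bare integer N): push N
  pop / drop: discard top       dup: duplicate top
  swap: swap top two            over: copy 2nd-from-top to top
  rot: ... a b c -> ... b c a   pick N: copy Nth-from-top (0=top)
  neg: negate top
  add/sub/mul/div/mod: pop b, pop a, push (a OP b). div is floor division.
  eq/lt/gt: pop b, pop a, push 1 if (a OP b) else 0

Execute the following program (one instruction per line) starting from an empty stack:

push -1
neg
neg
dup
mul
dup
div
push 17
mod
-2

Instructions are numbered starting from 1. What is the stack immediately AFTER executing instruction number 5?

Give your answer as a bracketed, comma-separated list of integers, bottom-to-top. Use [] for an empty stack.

Step 1 ('push -1'): [-1]
Step 2 ('neg'): [1]
Step 3 ('neg'): [-1]
Step 4 ('dup'): [-1, -1]
Step 5 ('mul'): [1]

Answer: [1]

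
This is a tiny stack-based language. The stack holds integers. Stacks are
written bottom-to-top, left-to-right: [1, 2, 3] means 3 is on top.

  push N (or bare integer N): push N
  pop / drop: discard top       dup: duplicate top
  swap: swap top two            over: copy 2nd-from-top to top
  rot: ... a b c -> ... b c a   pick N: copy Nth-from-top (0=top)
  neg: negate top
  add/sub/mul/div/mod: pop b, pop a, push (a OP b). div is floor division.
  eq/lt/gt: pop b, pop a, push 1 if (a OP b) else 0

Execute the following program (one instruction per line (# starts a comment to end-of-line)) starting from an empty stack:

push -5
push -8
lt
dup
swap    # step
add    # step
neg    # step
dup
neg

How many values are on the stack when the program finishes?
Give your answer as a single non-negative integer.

After 'push -5': stack = [-5] (depth 1)
After 'push -8': stack = [-5, -8] (depth 2)
After 'lt': stack = [0] (depth 1)
After 'dup': stack = [0, 0] (depth 2)
After 'swap': stack = [0, 0] (depth 2)
After 'add': stack = [0] (depth 1)
After 'neg': stack = [0] (depth 1)
After 'dup': stack = [0, 0] (depth 2)
After 'neg': stack = [0, 0] (depth 2)

Answer: 2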